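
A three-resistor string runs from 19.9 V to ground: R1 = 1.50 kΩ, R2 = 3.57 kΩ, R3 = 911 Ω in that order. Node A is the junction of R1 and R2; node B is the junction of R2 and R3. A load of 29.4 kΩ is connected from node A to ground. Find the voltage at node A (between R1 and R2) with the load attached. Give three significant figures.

Below node A the series string R2+R3 = 4481 Ω sits in parallel with the 29400 Ω load: 3888 Ω.
V_A = 19.9 × 3888/(1500 + 3888) = 14.4 V.

V ≈ 14.4 V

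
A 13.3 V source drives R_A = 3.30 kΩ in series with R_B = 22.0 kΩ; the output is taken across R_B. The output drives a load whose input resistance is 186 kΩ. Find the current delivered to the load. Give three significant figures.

I_L ≈ 0.0612 mA

R_B‖R_L = 19.67 kΩ; V_out = 13.3 × 19.67/22.97 = 11.39 V.
I_L = V_out / R_L = 11.39 / 186 kΩ = 0.0612 mA.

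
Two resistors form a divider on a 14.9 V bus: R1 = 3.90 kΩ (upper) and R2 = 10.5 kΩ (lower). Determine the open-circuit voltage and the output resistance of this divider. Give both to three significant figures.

V_th = 10.9 V, R_th = 2.84 kΩ

V_th is the open-circuit tap voltage: 14.9 × 10.5/(3.90 + 10.5) = 10.9 V.
With the supply zeroed, R1 and R2 appear in parallel from the tap: R_th = R1‖R2 = (3.90 × 10.5)/14.40 = 2.84 kΩ.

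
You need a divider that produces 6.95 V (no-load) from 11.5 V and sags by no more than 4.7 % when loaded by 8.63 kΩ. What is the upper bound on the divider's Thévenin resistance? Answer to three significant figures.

R_th ≤ 426 Ω

Loading drop = R_th/(R_th + R_L) ≤ 0.0470, so R_th ≤ R_L · ε/(1−ε) = 8.63 kΩ × 0.0470/0.9530 = 426 Ω.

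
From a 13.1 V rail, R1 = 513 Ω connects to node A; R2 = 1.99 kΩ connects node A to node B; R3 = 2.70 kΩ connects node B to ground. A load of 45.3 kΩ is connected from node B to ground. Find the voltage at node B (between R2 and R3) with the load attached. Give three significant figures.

V ≈ 6.61 V

At node B, R3 is in parallel with the load: R3‖R_L = 2548 Ω.
Below node A the resistance is R2 + (R3‖R_L) = 4538 Ω, so V_A = 13.1 × 4538/5051 = 11.77 V.
Then V_B = V_A × (R3‖R_L)/(R2 + R3‖R_L) = 11.77 × 2548/4538 = 6.61 V.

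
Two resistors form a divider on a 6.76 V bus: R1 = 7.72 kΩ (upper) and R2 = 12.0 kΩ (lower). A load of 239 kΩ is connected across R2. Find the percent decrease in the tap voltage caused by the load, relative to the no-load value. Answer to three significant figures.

1.93 %

The divider's output (Thévenin) resistance is R1‖R2 = 4.698 kΩ.
Fractional drop under load = R_th/(R_th + R_L) = 4.698 / (4.698 + 239) = 0.01928.
So the output falls by 1.93 %.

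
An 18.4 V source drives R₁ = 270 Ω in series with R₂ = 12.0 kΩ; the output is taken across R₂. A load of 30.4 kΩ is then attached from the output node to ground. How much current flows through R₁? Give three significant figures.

I ≈ 2.07 mA

R₂‖R_L = 8604 Ω, so the source sees R₁ + R₂‖R_L = 8874 Ω.
I = 18.4 V / 8874 Ω = 2.07 mA.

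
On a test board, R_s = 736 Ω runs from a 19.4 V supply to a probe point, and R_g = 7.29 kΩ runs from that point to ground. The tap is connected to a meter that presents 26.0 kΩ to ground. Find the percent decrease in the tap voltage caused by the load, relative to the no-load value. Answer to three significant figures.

2.51 %

The divider's output (Thévenin) resistance is R_s‖R_g = 668.5 Ω.
Fractional drop under load = R_th/(R_th + R_L) = 668.5 / (668.5 + 26000) = 0.02507.
So the output falls by 2.51 %.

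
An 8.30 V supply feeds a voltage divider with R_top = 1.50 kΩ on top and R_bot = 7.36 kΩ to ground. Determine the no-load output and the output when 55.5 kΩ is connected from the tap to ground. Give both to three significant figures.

Unloaded: 6.89 V; loaded: 6.74 V

Open-circuit: V = 8.30 × 7.36/(1.50 + 7.36) = 6.89 V.
With the load, R_bot becomes R_bot‖R_L = 6.498 kΩ, so V = 8.30 × 6.498/7.998 = 6.74 V.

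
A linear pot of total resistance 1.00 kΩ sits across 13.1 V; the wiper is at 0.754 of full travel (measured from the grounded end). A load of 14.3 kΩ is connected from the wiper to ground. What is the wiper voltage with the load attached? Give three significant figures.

The wiper splits the pot into (1−α)R = 246.0 Ω above and αR = 754.0 Ω below.
Lower section ‖ load = 716.2 Ω.
V_wiper = 13.1 × 716.2/(246.0 + 716.2) = 9.75 V.

V ≈ 9.75 V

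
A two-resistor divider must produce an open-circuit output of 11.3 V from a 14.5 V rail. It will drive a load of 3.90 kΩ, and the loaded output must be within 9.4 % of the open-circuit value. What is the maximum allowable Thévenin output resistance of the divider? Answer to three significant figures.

Loading drop = R_th/(R_th + R_L) ≤ 0.0940, so R_th ≤ R_L · ε/(1−ε) = 3.90 kΩ × 0.0940/0.9060 = 405 Ω.

R_th ≤ 405 Ω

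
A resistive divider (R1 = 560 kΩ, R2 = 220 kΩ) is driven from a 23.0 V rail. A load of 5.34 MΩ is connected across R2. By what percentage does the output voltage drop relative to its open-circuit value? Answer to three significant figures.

The divider's output (Thévenin) resistance is R1‖R2 = 157.9 kΩ.
Fractional drop under load = R_th/(R_th + R_L) = 157.9 / (157.9 + 5340) = 0.02873.
So the output falls by 2.87 %.

2.87 %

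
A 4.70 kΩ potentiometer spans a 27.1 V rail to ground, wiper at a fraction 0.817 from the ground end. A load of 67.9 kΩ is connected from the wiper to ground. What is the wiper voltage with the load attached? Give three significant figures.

The wiper splits the pot into (1−α)R = 860.1 Ω above and αR = 3840 Ω below.
Lower section ‖ load = 3634 Ω.
V_wiper = 27.1 × 3634/(860.1 + 3634) = 21.9 V.

V ≈ 21.9 V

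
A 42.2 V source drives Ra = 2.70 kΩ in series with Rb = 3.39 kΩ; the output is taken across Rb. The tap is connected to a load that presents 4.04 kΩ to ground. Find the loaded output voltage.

The load sits in parallel with Rb: Rb‖R_L = (3.39 × 4.04) / (3.39 + 4.04) = 1.843 kΩ.
V_out = 42.2 × 1.843 / (2.70 + 1.843) = 42.2 × 1.843/4.543 = 17.1 V.
(Unloaded it would have been 23.5 V.)

V_out ≈ 17.1 V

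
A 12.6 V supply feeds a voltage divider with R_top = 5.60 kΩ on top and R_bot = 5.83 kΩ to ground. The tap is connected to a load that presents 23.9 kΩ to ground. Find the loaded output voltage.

The load sits in parallel with R_bot: R_bot‖R_L = (5.83 × 23.9) / (5.83 + 23.9) = 4.687 kΩ.
V_out = 12.6 × 4.687 / (5.60 + 4.687) = 12.6 × 4.687/10.29 = 5.74 V.

V_out ≈ 5.74 V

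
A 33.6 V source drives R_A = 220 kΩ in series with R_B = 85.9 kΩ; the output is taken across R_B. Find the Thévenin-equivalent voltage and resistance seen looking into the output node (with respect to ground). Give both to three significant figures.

V_th = 9.44 V, R_th = 61.8 kΩ

V_th is the open-circuit tap voltage: 33.6 × 85.9/(220 + 85.9) = 9.44 V.
With the supply zeroed, R_A and R_B appear in parallel from the tap: R_th = R_A‖R_B = (220 × 85.9)/305.9 = 61.8 kΩ.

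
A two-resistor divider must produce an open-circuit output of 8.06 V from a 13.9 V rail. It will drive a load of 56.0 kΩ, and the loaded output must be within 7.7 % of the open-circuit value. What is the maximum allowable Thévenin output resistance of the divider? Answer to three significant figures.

R_th ≤ 4.67 kΩ

Loading drop = R_th/(R_th + R_L) ≤ 0.0770, so R_th ≤ R_L · ε/(1−ε) = 56.0 kΩ × 0.0770/0.9230 = 4.67 kΩ.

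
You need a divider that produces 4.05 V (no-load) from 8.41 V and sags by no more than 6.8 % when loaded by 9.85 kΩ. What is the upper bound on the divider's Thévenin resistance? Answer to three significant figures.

R_th ≤ 719 Ω

Loading drop = R_th/(R_th + R_L) ≤ 0.0680, so R_th ≤ R_L · ε/(1−ε) = 9.85 kΩ × 0.0680/0.9320 = 719 Ω.
(Any R1, R2 with R2/(R1+R2) = 0.482 and R1‖R2 ≤ 719 Ω will meet the spec.)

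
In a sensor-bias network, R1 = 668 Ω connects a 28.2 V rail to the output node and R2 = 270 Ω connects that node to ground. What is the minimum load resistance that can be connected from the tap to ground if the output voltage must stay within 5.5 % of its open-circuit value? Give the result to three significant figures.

Output resistance R_th = R1‖R2 = (668 × 270)/938.0 = 192.3 Ω.
The fractional drop is R_th/(R_th + R_L); requiring this ≤ 0.0550 gives R_L ≥ R_th(1/0.0550 − 1) = 192.3 × 17.18 = 3.30 kΩ.

R_L(min) ≈ 3.30 kΩ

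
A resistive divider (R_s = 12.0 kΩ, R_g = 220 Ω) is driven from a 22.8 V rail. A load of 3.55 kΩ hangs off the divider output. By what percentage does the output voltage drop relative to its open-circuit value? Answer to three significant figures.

The divider's output (Thévenin) resistance is R_s‖R_g = 216.0 Ω.
Fractional drop under load = R_th/(R_th + R_L) = 216.0 / (216.0 + 3550) = 0.05737.
So the output falls by 5.74 %.

5.74 %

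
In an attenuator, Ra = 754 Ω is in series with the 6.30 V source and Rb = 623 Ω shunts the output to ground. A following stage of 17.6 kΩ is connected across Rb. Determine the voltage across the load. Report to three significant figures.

The load sits in parallel with Rb: Rb‖R_L = (623 × 17600) / (623 + 17600) = 601.7 Ω.
V_out = 6.30 × 601.7 / (754 + 601.7) = 6.30 × 601.7/1356 = 2.80 V.
(Unloaded it would have been 2.85 V.)

V_out ≈ 2.80 V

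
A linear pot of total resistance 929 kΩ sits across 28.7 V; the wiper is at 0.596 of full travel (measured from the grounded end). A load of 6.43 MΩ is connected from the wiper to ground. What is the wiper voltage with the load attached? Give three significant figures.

The wiper splits the pot into (1−α)R = 375.3 kΩ above and αR = 553.7 kΩ below.
Lower section ‖ load = 509.8 kΩ.
V_wiper = 28.7 × 509.8/(375.3 + 509.8) = 16.5 V.

V ≈ 16.5 V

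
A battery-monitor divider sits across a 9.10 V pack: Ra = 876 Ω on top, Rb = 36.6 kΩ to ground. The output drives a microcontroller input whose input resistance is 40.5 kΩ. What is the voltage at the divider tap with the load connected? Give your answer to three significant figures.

The load sits in parallel with Rb: Rb‖R_L = (36600 × 40500) / (36600 + 40500) = 19230 Ω.
V_out = 9.10 × 19230 / (876 + 19230) = 9.10 × 19230/20100 = 8.70 V.

V_out ≈ 8.70 V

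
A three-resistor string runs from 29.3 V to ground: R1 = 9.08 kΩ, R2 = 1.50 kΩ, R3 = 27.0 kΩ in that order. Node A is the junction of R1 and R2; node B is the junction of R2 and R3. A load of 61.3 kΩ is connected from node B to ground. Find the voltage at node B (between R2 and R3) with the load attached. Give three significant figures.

V ≈ 18.7 V

At node B, R3 is in parallel with the load: R3‖R_L = 18.74 kΩ.
Below node A the resistance is R2 + (R3‖R_L) = 20.24 kΩ, so V_A = 29.3 × 20.24/29.32 = 20.23 V.
Then V_B = V_A × (R3‖R_L)/(R2 + R3‖R_L) = 20.23 × 18.74/20.24 = 18.7 V.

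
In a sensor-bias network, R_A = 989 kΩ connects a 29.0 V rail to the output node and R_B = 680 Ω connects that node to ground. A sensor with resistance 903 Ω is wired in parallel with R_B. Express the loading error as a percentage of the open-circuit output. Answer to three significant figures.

42.9 %

The divider's output (Thévenin) resistance is R_A‖R_B = 679.5 Ω.
Fractional drop under load = R_th/(R_th + R_L) = 679.5 / (679.5 + 903) = 0.4294.
So the output falls by 42.9 %.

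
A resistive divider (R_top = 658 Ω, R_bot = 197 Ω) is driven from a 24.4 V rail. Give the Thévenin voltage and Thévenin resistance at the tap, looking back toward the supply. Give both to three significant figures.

V_th = 5.62 V, R_th = 152 Ω

V_th is the open-circuit tap voltage: 24.4 × 197/(658 + 197) = 5.62 V.
With the supply zeroed, R_top and R_bot appear in parallel from the tap: R_th = R_top‖R_bot = (658 × 197)/855.0 = 152 Ω.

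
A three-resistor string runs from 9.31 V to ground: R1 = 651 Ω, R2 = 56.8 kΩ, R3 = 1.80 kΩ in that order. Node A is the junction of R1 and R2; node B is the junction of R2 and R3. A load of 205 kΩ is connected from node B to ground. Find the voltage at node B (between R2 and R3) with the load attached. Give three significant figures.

At node B, R3 is in parallel with the load: R3‖R_L = 1784 Ω.
Below node A the resistance is R2 + (R3‖R_L) = 58580 Ω, so V_A = 9.31 × 58580/59240 = 9.208 V.
Then V_B = V_A × (R3‖R_L)/(R2 + R3‖R_L) = 9.208 × 1784/58580 = 0.280 V.

V ≈ 0.280 V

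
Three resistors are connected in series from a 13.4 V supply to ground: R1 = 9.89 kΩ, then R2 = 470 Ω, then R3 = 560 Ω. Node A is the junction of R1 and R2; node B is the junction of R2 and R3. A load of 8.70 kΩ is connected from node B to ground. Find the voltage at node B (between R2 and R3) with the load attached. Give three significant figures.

At node B, R3 is in parallel with the load: R3‖R_L = 526.1 Ω.
Below node A the resistance is R2 + (R3‖R_L) = 996.1 Ω, so V_A = 13.4 × 996.1/10890 = 1.226 V.
Then V_B = V_A × (R3‖R_L)/(R2 + R3‖R_L) = 1.226 × 526.1/996.1 = 0.648 V.

V ≈ 0.648 V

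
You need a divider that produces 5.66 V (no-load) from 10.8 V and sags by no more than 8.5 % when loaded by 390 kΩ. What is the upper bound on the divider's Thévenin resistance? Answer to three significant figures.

Loading drop = R_th/(R_th + R_L) ≤ 0.0850, so R_th ≤ R_L · ε/(1−ε) = 390 kΩ × 0.0850/0.9150 = 36.2 kΩ.
(Any R1, R2 with R2/(R1+R2) = 0.524 and R1‖R2 ≤ 36.2 kΩ will meet the spec.)

R_th ≤ 36.2 kΩ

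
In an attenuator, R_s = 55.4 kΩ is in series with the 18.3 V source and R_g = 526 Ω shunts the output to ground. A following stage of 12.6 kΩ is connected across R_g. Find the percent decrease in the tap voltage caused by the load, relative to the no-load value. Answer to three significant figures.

3.97 %

The divider's output (Thévenin) resistance is R_s‖R_g = 521.1 Ω.
Fractional drop under load = R_th/(R_th + R_L) = 521.1 / (521.1 + 12600) = 0.03971.
So the output falls by 3.97 %.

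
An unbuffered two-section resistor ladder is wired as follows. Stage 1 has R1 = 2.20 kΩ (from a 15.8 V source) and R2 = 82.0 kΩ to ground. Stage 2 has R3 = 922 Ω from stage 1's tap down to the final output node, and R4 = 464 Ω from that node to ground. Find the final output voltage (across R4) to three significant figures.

V_out ≈ 2.02 V

Stage 2 presents R3+R4 = 1386 Ω as a load on stage 1's tap.
Stage 1's lower leg becomes R2‖(R3+R4) = 1363 Ω, so V_mid = 15.8 × 1363/3563 = 6.044 V.
Stage 2 is itself unloaded: V_out = V_mid × R4/(R3+R4) = 6.044 × 464/1386 = 2.02 V.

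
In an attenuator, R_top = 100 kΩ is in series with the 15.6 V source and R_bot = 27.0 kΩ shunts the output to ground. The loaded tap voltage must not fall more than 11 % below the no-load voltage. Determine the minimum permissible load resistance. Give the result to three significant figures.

Output resistance R_th = R_top‖R_bot = (100 × 27.0)/127.0 = 21.26 kΩ.
The fractional drop is R_th/(R_th + R_L); requiring this ≤ 0.110 gives R_L ≥ R_th(1/0.110 − 1) = 21.26 × 8.091 = 172 kΩ.

R_L(min) ≈ 172 kΩ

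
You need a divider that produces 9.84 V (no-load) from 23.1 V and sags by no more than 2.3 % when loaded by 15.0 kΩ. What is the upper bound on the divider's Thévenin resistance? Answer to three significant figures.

Loading drop = R_th/(R_th + R_L) ≤ 0.0230, so R_th ≤ R_L · ε/(1−ε) = 15.0 kΩ × 0.0230/0.9770 = 353 Ω.

R_th ≤ 353 Ω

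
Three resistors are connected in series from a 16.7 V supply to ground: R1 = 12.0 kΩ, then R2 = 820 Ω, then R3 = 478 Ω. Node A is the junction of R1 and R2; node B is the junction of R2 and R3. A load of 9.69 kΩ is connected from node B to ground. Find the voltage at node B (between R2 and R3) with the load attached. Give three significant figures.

V ≈ 0.573 V

At node B, R3 is in parallel with the load: R3‖R_L = 455.5 Ω.
Below node A the resistance is R2 + (R3‖R_L) = 1276 Ω, so V_A = 16.7 × 1276/13280 = 1.605 V.
Then V_B = V_A × (R3‖R_L)/(R2 + R3‖R_L) = 1.605 × 455.5/1276 = 0.573 V.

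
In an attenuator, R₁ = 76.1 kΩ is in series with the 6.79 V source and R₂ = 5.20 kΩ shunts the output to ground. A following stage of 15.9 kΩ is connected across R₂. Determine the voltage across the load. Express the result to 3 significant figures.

The load sits in parallel with R₂: R₂‖R_L = (5.20 × 15.9) / (5.20 + 15.9) = 3.918 kΩ.
V_out = 6.79 × 3.918 / (76.1 + 3.918) = 6.79 × 3.918/80.02 = 0.333 V.

V_out ≈ 0.333 V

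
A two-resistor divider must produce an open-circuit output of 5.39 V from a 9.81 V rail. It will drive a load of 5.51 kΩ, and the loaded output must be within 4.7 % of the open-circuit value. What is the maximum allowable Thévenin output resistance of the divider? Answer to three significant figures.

Loading drop = R_th/(R_th + R_L) ≤ 0.0470, so R_th ≤ R_L · ε/(1−ε) = 5.51 kΩ × 0.0470/0.9530 = 272 Ω.

R_th ≤ 272 Ω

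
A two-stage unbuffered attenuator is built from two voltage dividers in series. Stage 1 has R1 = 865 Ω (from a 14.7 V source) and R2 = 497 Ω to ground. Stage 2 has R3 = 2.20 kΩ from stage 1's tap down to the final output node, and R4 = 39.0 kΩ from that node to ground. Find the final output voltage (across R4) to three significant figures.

Stage 2 presents R3+R4 = 41200 Ω as a load on stage 1's tap.
Stage 1's lower leg becomes R2‖(R3+R4) = 491.1 Ω, so V_mid = 14.7 × 491.1/1356 = 5.323 V.
Stage 2 is itself unloaded: V_out = V_mid × R4/(R3+R4) = 5.323 × 39000/41200 = 5.04 V.

V_out ≈ 5.04 V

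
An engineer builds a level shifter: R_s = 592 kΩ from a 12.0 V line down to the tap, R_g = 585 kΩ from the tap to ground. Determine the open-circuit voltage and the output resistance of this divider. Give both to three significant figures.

V_th is the open-circuit tap voltage: 12.0 × 585/(592 + 585) = 5.96 V.
With the supply zeroed, R_s and R_g appear in parallel from the tap: R_th = R_s‖R_g = (592 × 585)/1177 = 294 kΩ.

V_th = 5.96 V, R_th = 294 kΩ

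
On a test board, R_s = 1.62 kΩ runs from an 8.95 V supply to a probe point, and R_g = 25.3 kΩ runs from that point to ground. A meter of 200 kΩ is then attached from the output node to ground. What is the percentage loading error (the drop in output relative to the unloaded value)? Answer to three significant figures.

The divider's output (Thévenin) resistance is R_s‖R_g = 1.523 kΩ.
Fractional drop under load = R_th/(R_th + R_L) = 1.523 / (1.523 + 200) = 0.007555.
So the output falls by 0.756 %.

0.756 %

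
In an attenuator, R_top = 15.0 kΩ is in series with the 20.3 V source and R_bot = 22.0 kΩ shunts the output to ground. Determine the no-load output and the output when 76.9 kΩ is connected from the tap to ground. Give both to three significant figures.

Unloaded: 12.1 V; loaded: 10.8 V

Open-circuit: V = 20.3 × 22.0/(15.0 + 22.0) = 12.1 V.
With the load, R_bot becomes R_bot‖R_L = 17.11 kΩ, so V = 20.3 × 17.11/32.11 = 10.8 V.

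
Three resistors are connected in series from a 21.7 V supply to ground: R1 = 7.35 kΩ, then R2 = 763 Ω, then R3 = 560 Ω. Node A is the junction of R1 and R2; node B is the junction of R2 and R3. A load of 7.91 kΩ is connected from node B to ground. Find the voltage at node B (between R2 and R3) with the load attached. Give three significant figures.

At node B, R3 is in parallel with the load: R3‖R_L = 523.0 Ω.
Below node A the resistance is R2 + (R3‖R_L) = 1286 Ω, so V_A = 21.7 × 1286/8636 = 3.231 V.
Then V_B = V_A × (R3‖R_L)/(R2 + R3‖R_L) = 3.231 × 523.0/1286 = 1.31 V.

V ≈ 1.31 V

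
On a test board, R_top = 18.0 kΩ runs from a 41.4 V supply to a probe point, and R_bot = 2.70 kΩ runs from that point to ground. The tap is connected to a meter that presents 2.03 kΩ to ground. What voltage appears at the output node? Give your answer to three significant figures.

V_out ≈ 2.50 V

The load sits in parallel with R_bot: R_bot‖R_L = (2.70 × 2.03) / (2.70 + 2.03) = 1.159 kΩ.
V_out = 41.4 × 1.159 / (18.0 + 1.159) = 41.4 × 1.159/19.16 = 2.50 V.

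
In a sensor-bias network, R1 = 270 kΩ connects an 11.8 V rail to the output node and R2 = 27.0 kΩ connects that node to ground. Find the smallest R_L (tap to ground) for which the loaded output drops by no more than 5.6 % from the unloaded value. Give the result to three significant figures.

Output resistance R_th = R1‖R2 = (270 × 27.0)/297.0 = 24.55 kΩ.
The fractional drop is R_th/(R_th + R_L); requiring this ≤ 0.0560 gives R_L ≥ R_th(1/0.0560 − 1) = 24.55 × 16.86 = 414 kΩ.

R_L(min) ≈ 414 kΩ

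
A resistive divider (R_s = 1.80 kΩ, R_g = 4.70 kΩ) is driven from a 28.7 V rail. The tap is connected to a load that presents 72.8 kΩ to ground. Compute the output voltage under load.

V_out ≈ 20.4 V

The load sits in parallel with R_g: R_g‖R_L = (4.70 × 72.8) / (4.70 + 72.8) = 4.415 kΩ.
V_out = 28.7 × 4.415 / (1.80 + 4.415) = 28.7 × 4.415/6.215 = 20.4 V.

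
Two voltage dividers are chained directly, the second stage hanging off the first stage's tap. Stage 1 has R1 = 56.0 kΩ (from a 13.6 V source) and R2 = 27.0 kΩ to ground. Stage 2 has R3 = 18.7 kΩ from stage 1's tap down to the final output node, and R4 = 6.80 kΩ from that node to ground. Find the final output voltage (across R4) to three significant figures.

Stage 2 presents R3+R4 = 25.50 kΩ as a load on stage 1's tap.
Stage 1's lower leg becomes R2‖(R3+R4) = 13.11 kΩ, so V_mid = 13.6 × 13.11/69.11 = 2.581 V.
Stage 2 is itself unloaded: V_out = V_mid × R4/(R3+R4) = 2.581 × 6.80/25.50 = 0.688 V.

V_out ≈ 0.688 V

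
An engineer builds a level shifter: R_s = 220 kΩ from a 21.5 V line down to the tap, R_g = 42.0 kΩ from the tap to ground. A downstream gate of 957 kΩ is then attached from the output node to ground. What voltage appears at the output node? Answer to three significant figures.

V_out ≈ 3.32 V

The load sits in parallel with R_g: R_g‖R_L = (42.0 × 957) / (42.0 + 957) = 40.23 kΩ.
V_out = 21.5 × 40.23 / (220 + 40.23) = 21.5 × 40.23/260.2 = 3.32 V.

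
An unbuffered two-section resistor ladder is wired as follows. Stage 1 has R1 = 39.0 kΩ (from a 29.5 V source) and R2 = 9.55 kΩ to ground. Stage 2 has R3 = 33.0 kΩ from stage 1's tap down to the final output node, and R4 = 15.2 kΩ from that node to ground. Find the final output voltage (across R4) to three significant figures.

Stage 2 presents R3+R4 = 48.20 kΩ as a load on stage 1's tap.
Stage 1's lower leg becomes R2‖(R3+R4) = 7.971 kΩ, so V_mid = 29.5 × 7.971/46.97 = 5.006 V.
Stage 2 is itself unloaded: V_out = V_mid × R4/(R3+R4) = 5.006 × 15.2/48.20 = 1.58 V.

V_out ≈ 1.58 V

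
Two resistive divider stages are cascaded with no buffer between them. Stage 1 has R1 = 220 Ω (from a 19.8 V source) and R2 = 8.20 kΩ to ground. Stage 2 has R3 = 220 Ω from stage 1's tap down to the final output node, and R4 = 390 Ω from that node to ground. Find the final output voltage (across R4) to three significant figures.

Stage 2 presents R3+R4 = 610.0 Ω as a load on stage 1's tap.
Stage 1's lower leg becomes R2‖(R3+R4) = 567.8 Ω, so V_mid = 19.8 × 567.8/787.8 = 14.27 V.
Stage 2 is itself unloaded: V_out = V_mid × R4/(R3+R4) = 14.27 × 390/610.0 = 9.12 V.

V_out ≈ 9.12 V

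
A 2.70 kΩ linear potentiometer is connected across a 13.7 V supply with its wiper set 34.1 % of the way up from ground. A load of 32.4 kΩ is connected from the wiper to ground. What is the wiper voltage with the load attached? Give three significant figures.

V ≈ 4.59 V

The wiper splits the pot into (1−α)R = 1779 Ω above and αR = 920.7 Ω below.
Lower section ‖ load = 895.3 Ω.
V_wiper = 13.7 × 895.3/(1779 + 895.3) = 4.59 V.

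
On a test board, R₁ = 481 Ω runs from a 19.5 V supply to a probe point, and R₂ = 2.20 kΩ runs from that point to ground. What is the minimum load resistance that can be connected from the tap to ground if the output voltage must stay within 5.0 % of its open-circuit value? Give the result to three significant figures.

Output resistance R_th = R₁‖R₂ = (481 × 2200)/2681 = 394.7 Ω.
The fractional drop is R_th/(R_th + R_L); requiring this ≤ 0.0500 gives R_L ≥ R_th(1/0.0500 − 1) = 394.7 × 19.00 = 7.50 kΩ.

R_L(min) ≈ 7.50 kΩ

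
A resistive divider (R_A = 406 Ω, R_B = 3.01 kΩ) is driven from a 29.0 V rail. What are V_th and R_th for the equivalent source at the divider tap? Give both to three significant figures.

V_th is the open-circuit tap voltage: 29.0 × 3010/(406 + 3010) = 25.6 V.
With the supply zeroed, R_A and R_B appear in parallel from the tap: R_th = R_A‖R_B = (406 × 3010)/3416 = 358 Ω.

V_th = 25.6 V, R_th = 358 Ω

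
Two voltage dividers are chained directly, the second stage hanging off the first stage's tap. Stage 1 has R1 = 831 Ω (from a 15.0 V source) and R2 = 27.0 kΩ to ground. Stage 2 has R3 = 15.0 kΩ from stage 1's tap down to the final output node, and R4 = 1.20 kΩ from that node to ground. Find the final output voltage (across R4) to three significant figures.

Stage 2 presents R3+R4 = 16200 Ω as a load on stage 1's tap.
Stage 1's lower leg becomes R2‖(R3+R4) = 10120 Ω, so V_mid = 15.0 × 10120/10960 = 13.86 V.
Stage 2 is itself unloaded: V_out = V_mid × R4/(R3+R4) = 13.86 × 1200/16200 = 1.03 V.

V_out ≈ 1.03 V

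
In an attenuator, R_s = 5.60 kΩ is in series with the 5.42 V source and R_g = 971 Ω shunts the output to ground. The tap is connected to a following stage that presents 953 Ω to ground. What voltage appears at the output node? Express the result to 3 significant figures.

The load sits in parallel with R_g: R_g‖R_L = (971 × 953) / (971 + 953) = 481.0 Ω.
V_out = 5.42 × 481.0 / (5600 + 481.0) = 5.42 × 481.0/6081 = 0.429 V.

V_out ≈ 0.429 V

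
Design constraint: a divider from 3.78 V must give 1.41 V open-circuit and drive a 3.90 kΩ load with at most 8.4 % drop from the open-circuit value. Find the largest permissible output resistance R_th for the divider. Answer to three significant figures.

Loading drop = R_th/(R_th + R_L) ≤ 0.0840, so R_th ≤ R_L · ε/(1−ε) = 3.90 kΩ × 0.0840/0.9160 = 358 Ω.
(Any R1, R2 with R2/(R1+R2) = 0.373 and R1‖R2 ≤ 358 Ω will meet the spec.)

R_th ≤ 358 Ω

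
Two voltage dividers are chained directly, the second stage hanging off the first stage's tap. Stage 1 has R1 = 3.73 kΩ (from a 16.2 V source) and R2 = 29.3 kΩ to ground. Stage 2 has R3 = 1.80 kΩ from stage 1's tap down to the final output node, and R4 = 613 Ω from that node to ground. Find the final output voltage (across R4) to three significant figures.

V_out ≈ 1.54 V

Stage 2 presents R3+R4 = 2413 Ω as a load on stage 1's tap.
Stage 1's lower leg becomes R2‖(R3+R4) = 2229 Ω, so V_mid = 16.2 × 2229/5959 = 6.060 V.
Stage 2 is itself unloaded: V_out = V_mid × R4/(R3+R4) = 6.060 × 613/2413 = 1.54 V.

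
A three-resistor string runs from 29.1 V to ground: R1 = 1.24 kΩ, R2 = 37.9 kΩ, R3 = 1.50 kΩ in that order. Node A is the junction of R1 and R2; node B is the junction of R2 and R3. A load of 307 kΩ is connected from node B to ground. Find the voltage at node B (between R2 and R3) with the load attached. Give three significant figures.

At node B, R3 is in parallel with the load: R3‖R_L = 1.493 kΩ.
Below node A the resistance is R2 + (R3‖R_L) = 39.39 kΩ, so V_A = 29.1 × 39.39/40.63 = 28.21 V.
Then V_B = V_A × (R3‖R_L)/(R2 + R3‖R_L) = 28.21 × 1.493/39.39 = 1.07 V.

V ≈ 1.07 V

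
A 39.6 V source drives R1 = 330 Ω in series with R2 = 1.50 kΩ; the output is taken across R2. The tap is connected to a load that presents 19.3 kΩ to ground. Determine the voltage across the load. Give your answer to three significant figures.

The load sits in parallel with R2: R2‖R_L = (1500 × 19300) / (1500 + 19300) = 1392 Ω.
V_out = 39.6 × 1392 / (330 + 1392) = 39.6 × 1392/1722 = 32.0 V.

V_out ≈ 32.0 V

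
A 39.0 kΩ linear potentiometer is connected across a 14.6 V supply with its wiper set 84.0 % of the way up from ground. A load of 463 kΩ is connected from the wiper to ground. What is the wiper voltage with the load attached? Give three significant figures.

The wiper splits the pot into (1−α)R = 6.240 kΩ above and αR = 32.76 kΩ below.
Lower section ‖ load = 30.60 kΩ.
V_wiper = 14.6 × 30.60/(6.240 + 30.60) = 12.1 V.

V ≈ 12.1 V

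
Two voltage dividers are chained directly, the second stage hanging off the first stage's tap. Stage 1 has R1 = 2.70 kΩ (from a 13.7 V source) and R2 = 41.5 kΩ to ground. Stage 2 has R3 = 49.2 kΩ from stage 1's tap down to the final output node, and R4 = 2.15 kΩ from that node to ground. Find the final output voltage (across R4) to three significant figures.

Stage 2 presents R3+R4 = 51.35 kΩ as a load on stage 1's tap.
Stage 1's lower leg becomes R2‖(R3+R4) = 22.95 kΩ, so V_mid = 13.7 × 22.95/25.65 = 12.26 V.
Stage 2 is itself unloaded: V_out = V_mid × R4/(R3+R4) = 12.26 × 2.15/51.35 = 0.513 V.

V_out ≈ 0.513 V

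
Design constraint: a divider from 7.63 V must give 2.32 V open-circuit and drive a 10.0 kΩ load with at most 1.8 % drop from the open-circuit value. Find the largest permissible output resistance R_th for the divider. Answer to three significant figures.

Loading drop = R_th/(R_th + R_L) ≤ 0.0180, so R_th ≤ R_L · ε/(1−ε) = 10.0 kΩ × 0.0180/0.9820 = 183 Ω.
(Any R1, R2 with R2/(R1+R2) = 0.304 and R1‖R2 ≤ 183 Ω will meet the spec.)

R_th ≤ 183 Ω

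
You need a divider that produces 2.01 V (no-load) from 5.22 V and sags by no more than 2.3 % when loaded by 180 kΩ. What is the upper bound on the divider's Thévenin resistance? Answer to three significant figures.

Loading drop = R_th/(R_th + R_L) ≤ 0.0230, so R_th ≤ R_L · ε/(1−ε) = 180 kΩ × 0.0230/0.9770 = 4.24 kΩ.
(Any R1, R2 with R2/(R1+R2) = 0.385 and R1‖R2 ≤ 4.24 kΩ will meet the spec.)

R_th ≤ 4.24 kΩ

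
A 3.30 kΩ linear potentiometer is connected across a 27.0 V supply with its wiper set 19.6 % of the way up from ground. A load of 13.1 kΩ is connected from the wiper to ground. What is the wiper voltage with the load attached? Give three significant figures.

The wiper splits the pot into (1−α)R = 2653 Ω above and αR = 646.8 Ω below.
Lower section ‖ load = 616.4 Ω.
V_wiper = 27.0 × 616.4/(2653 + 616.4) = 5.09 V.

V ≈ 5.09 V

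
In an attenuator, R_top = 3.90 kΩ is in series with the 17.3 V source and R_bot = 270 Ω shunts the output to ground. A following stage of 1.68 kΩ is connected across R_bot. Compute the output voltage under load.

The load sits in parallel with R_bot: R_bot‖R_L = (270 × 1680) / (270 + 1680) = 232.6 Ω.
V_out = 17.3 × 232.6 / (3900 + 232.6) = 17.3 × 232.6/4133 = 0.974 V.

V_out ≈ 0.974 V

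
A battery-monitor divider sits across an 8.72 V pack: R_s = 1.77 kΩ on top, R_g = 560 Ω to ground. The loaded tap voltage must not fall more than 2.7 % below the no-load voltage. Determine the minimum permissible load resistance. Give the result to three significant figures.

R_L(min) ≈ 15.3 kΩ

Output resistance R_th = R_s‖R_g = (1770 × 560)/2330 = 425.4 Ω.
The fractional drop is R_th/(R_th + R_L); requiring this ≤ 0.0270 gives R_L ≥ R_th(1/0.0270 − 1) = 425.4 × 36.04 = 15.3 kΩ.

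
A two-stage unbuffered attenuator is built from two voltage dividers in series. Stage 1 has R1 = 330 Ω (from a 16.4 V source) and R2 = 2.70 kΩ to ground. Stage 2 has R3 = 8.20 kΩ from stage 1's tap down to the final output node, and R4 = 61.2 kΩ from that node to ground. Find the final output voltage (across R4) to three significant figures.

Stage 2 presents R3+R4 = 69400 Ω as a load on stage 1's tap.
Stage 1's lower leg becomes R2‖(R3+R4) = 2599 Ω, so V_mid = 16.4 × 2599/2929 = 14.55 V.
Stage 2 is itself unloaded: V_out = V_mid × R4/(R3+R4) = 14.55 × 61200/69400 = 12.8 V.

V_out ≈ 12.8 V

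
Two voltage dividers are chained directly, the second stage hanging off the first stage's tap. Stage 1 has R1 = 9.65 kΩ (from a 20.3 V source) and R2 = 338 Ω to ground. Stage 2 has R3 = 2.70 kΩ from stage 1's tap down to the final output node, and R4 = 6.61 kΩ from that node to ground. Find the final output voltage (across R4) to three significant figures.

Stage 2 presents R3+R4 = 9310 Ω as a load on stage 1's tap.
Stage 1's lower leg becomes R2‖(R3+R4) = 326.2 Ω, so V_mid = 20.3 × 326.2/9976 = 0.6637 V.
Stage 2 is itself unloaded: V_out = V_mid × R4/(R3+R4) = 0.6637 × 6610/9310 = 0.471 V.

V_out ≈ 0.471 V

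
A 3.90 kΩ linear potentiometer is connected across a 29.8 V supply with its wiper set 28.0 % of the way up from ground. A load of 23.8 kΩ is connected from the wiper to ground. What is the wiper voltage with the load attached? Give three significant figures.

The wiper splits the pot into (1−α)R = 2.808 kΩ above and αR = 1.092 kΩ below.
Lower section ‖ load = 1.044 kΩ.
V_wiper = 29.8 × 1.044/(2.808 + 1.044) = 8.08 V.

V ≈ 8.08 V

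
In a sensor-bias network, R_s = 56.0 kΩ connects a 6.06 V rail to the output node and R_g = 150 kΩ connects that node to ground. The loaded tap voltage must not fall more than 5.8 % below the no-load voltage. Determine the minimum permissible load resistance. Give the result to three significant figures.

R_L(min) ≈ 662 kΩ

Output resistance R_th = R_s‖R_g = (56.0 × 150)/206.0 = 40.78 kΩ.
The fractional drop is R_th/(R_th + R_L); requiring this ≤ 0.0580 gives R_L ≥ R_th(1/0.0580 − 1) = 40.78 × 16.24 = 662 kΩ.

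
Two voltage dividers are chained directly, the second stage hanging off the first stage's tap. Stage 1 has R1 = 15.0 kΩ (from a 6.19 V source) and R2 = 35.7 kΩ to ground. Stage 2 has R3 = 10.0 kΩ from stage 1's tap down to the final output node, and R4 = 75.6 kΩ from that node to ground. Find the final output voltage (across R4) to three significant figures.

V_out ≈ 3.43 V

Stage 2 presents R3+R4 = 85.60 kΩ as a load on stage 1's tap.
Stage 1's lower leg becomes R2‖(R3+R4) = 25.19 kΩ, so V_mid = 6.19 × 25.19/40.19 = 3.880 V.
Stage 2 is itself unloaded: V_out = V_mid × R4/(R3+R4) = 3.880 × 75.6/85.60 = 3.43 V.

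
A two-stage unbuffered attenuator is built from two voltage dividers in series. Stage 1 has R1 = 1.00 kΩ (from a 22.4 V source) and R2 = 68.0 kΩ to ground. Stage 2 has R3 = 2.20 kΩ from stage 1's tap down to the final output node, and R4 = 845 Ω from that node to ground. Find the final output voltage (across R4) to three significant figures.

Stage 2 presents R3+R4 = 3045 Ω as a load on stage 1's tap.
Stage 1's lower leg becomes R2‖(R3+R4) = 2914 Ω, so V_mid = 22.4 × 2914/3914 = 16.68 V.
Stage 2 is itself unloaded: V_out = V_mid × R4/(R3+R4) = 16.68 × 845/3045 = 4.63 V.

V_out ≈ 4.63 V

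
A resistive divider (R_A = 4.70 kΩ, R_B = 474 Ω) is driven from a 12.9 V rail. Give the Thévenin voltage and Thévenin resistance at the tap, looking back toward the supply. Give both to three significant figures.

V_th is the open-circuit tap voltage: 12.9 × 474/(4700 + 474) = 1.18 V.
With the supply zeroed, R_A and R_B appear in parallel from the tap: R_th = R_A‖R_B = (4700 × 474)/5174 = 431 Ω.

V_th = 1.18 V, R_th = 431 Ω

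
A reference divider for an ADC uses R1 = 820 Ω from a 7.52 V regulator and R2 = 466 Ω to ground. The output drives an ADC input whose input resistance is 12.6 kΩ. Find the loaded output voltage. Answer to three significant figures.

V_out ≈ 2.66 V

The load sits in parallel with R2: R2‖R_L = (466 × 12600) / (466 + 12600) = 449.4 Ω.
V_out = 7.52 × 449.4 / (820 + 449.4) = 7.52 × 449.4/1269 = 2.66 V.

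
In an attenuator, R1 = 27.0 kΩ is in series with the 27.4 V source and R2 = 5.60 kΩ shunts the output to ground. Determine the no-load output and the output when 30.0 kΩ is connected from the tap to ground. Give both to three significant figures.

Open-circuit: V = 27.4 × 5.60/(27.0 + 5.60) = 4.71 V.
With the load, R2 becomes R2‖R_L = 4.719 kΩ, so V = 27.4 × 4.719/31.72 = 4.08 V.

Unloaded: 4.71 V; loaded: 4.08 V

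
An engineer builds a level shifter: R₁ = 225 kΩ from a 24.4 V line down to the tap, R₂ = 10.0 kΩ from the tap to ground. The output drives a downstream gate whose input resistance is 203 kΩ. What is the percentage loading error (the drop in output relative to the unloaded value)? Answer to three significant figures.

4.50 %

The divider's output (Thévenin) resistance is R₁‖R₂ = 9.574 kΩ.
Fractional drop under load = R_th/(R_th + R_L) = 9.574 / (9.574 + 203) = 0.04504.
So the output falls by 4.50 %.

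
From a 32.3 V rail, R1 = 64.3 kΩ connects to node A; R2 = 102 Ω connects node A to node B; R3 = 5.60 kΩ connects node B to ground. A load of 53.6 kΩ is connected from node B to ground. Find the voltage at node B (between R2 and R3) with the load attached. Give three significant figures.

At node B, R3 is in parallel with the load: R3‖R_L = 5070 Ω.
Below node A the resistance is R2 + (R3‖R_L) = 5172 Ω, so V_A = 32.3 × 5172/69470 = 2.405 V.
Then V_B = V_A × (R3‖R_L)/(R2 + R3‖R_L) = 2.405 × 5070/5172 = 2.36 V.

V ≈ 2.36 V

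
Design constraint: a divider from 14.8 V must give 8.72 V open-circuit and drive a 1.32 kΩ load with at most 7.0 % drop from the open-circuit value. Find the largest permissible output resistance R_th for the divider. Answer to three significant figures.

R_th ≤ 99.4 Ω

Loading drop = R_th/(R_th + R_L) ≤ 0.0700, so R_th ≤ R_L · ε/(1−ε) = 1.32 kΩ × 0.0700/0.9300 = 99.4 Ω.
(Any R1, R2 with R2/(R1+R2) = 0.589 and R1‖R2 ≤ 99.4 Ω will meet the spec.)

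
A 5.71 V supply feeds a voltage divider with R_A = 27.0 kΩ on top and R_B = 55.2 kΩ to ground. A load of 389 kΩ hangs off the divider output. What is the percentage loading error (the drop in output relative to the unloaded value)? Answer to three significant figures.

The divider's output (Thévenin) resistance is R_A‖R_B = 18.13 kΩ.
Fractional drop under load = R_th/(R_th + R_L) = 18.13 / (18.13 + 389) = 0.04453.
So the output falls by 4.45 %.

4.45 %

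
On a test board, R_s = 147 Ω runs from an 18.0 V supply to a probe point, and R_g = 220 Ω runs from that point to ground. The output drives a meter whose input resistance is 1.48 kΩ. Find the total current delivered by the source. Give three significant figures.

R_g‖R_L = 191.5 Ω, so the source sees R_s + R_g‖R_L = 338.5 Ω.
I = 18.0 V / 338.5 Ω = 53.2 mA.

I ≈ 53.2 mA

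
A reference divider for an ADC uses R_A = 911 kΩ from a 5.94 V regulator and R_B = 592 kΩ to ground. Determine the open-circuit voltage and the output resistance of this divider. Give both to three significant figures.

V_th = 2.34 V, R_th = 359 kΩ

V_th is the open-circuit tap voltage: 5.94 × 592/(911 + 592) = 2.34 V.
With the supply zeroed, R_A and R_B appear in parallel from the tap: R_th = R_A‖R_B = (911 × 592)/1503 = 359 kΩ.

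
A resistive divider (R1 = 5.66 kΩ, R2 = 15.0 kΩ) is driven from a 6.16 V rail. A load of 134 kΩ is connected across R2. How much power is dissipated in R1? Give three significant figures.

P ≈ 0.586 mW

Total resistance from the source is R1 + (R2‖R_L) = 19.15 kΩ, so I = 6.16/19.15 kΩ = 0.3217 mA.
P = I²·R1 = (0.3217 mA)² × 5.66 kΩ = 0.586 mW.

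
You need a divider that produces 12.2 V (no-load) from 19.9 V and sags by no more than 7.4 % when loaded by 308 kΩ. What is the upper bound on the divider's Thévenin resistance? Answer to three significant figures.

R_th ≤ 24.6 kΩ

Loading drop = R_th/(R_th + R_L) ≤ 0.0740, so R_th ≤ R_L · ε/(1−ε) = 308 kΩ × 0.0740/0.9260 = 24.6 kΩ.
(Any R1, R2 with R2/(R1+R2) = 0.613 and R1‖R2 ≤ 24.6 kΩ will meet the spec.)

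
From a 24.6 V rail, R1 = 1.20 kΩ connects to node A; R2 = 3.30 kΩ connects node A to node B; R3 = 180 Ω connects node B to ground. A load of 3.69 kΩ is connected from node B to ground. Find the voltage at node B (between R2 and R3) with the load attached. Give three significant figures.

At node B, R3 is in parallel with the load: R3‖R_L = 171.6 Ω.
Below node A the resistance is R2 + (R3‖R_L) = 3472 Ω, so V_A = 24.6 × 3472/4672 = 18.28 V.
Then V_B = V_A × (R3‖R_L)/(R2 + R3‖R_L) = 18.28 × 171.6/3472 = 0.904 V.

V ≈ 0.904 V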